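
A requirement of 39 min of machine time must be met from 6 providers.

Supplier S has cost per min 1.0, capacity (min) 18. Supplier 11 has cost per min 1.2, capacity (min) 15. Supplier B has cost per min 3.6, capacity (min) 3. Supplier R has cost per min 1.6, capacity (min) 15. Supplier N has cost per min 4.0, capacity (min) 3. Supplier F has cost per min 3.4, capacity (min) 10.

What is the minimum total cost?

45.6

Fill from the cheapest provider first.
Supplier S at 1.0: take all 18 min — 21 still needed.
Supplier 11 at 1.2: take all 15 min — 6 still needed.
Take 6 from Supplier R at 1.6 to finish.
Supplier F, Supplier B, Supplier N: unused.
Cost = 18×1.0 + 15×1.2 + 6×1.6 = 45.6.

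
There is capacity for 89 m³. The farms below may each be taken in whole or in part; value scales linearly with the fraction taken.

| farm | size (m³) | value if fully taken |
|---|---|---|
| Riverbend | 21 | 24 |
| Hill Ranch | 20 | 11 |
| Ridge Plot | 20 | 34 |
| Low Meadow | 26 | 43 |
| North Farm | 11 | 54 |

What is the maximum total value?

161.05

Sort by value density: North Farm 54/11≈4.91, Ridge Plot 34/20≈1.7, Low Meadow 43/26≈1.65, Riverbend 24/21≈1.14, Hill Ranch 11/20≈0.55.
North Farm: take in full, 11 m³ for value 54 — 78 left.
Take all of Ridge Plot (20 m³, value 34) — 58 m³ left.
All 26 m³ of Low Meadow fit (value 43) — 32 remain.
Riverbend: take in full, 21 m³ for value 24 — 11 left.
Fill the last 11 m³ with part of Hill Ranch: 11/20 of it earns 6.05.
Total value = 161.05.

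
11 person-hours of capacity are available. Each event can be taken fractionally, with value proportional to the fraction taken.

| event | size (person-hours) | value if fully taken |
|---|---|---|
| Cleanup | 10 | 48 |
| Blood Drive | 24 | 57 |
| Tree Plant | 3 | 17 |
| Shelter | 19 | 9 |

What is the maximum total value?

Best value per unit of size first: Tree Plant 17/3≈5.67, Cleanup 48/10≈4.8, Blood Drive 57/24≈2.38, Shelter 9/19≈0.474.
Tree Plant: take in full, 3 person-hours for value 17 — 8 left.
Only 8 person-hours remain; take 8/10 of Cleanup for value 48×8/10 = 38.4.
Total value = 55.4.

55.4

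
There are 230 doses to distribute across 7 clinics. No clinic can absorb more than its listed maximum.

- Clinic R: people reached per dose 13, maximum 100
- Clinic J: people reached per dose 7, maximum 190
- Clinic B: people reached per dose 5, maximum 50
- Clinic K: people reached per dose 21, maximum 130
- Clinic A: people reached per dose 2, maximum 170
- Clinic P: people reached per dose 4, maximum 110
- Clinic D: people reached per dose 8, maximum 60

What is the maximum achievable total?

Rank by people reached per dose: Clinic K 21 > Clinic R 13 > Clinic D 8 > Clinic J 7 > Clinic B 5 > Clinic P 4 > Clinic A 2.
Clinic K: +130 to 130 (cap) ; 100 left.
Clinic R: +100 to 100 (cap) ; 0 left.
Total = 13×100 + 21×130 = 4030.

4030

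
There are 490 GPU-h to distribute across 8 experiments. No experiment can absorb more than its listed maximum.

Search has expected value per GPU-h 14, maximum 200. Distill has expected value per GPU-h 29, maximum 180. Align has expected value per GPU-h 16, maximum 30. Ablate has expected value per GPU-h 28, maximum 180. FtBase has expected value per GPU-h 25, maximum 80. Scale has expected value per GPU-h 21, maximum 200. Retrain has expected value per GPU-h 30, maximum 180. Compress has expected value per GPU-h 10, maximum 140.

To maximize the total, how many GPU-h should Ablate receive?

Highest expected value per GPU-h first: Retrain 30 > Distill 29 > Ablate 28 > FtBase 25 > Scale 21 > Align 16 > Search 14 > Compress 10.
Retrain: +180 to 180 (cap) → 310 left.
Give Distill 180 to hit its cap of 180 → 130 left.
Ablate: +130 (room for 180) → 130. Pool exhausted.

130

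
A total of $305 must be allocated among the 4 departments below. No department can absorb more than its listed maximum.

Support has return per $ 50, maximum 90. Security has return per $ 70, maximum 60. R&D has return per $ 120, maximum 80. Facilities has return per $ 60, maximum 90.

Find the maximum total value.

22950

Highest return per $ first: R&D 120 > Security 70 > Facilities 60 > Support 50.
Give R&D 80 to hit its cap of 80 ; 225 left.
Give Security 60 to hit its cap of 60 ; 165 left.
Give Facilities 90 to hit its cap of 90 ; 75 left.
Only 75 left; Support takes them to reach 75.
Total = 50×75 + 70×60 + 120×80 + 60×90 = 22950.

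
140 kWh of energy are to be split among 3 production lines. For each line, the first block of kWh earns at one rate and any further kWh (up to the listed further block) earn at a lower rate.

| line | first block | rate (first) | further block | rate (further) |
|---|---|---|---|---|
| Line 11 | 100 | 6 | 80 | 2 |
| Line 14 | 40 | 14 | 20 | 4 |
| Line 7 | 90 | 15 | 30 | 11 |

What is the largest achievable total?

Rank every tier by rate: Line 7/first 15 > Line 14/first 14 > Line 7/second 11 > Line 11/first 6 > Line 14/second 4 > Line 11/second 2.
Fill Line 7 first block (90 at 15) ; 50 left.
Fill Line 14 first block (40 at 14) ; 10 left.
Line 7/second: +10 of 30 at 11; pool empty.
Total = 15×90 + 14×40 + 11×10 = 2020.

2020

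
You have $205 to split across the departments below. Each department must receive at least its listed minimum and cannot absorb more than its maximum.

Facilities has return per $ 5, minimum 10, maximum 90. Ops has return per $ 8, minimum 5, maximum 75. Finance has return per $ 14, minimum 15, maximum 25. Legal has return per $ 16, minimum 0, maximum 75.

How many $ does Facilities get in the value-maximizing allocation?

30

Meeting every minimum uses 10+5+15+0 = 30 $, leaving 175.
Rank by return per $: Legal 16 > Finance 14 > Ops 8 > Facilities 5.
Legal takes 75 more to reach its cap of 75 → 100 left.
Finance takes 10 more to reach its cap of 25 → 90 left.
Ops takes 70 more to reach its cap of 75 → 20 left.
Facilities: +20 (room for 80) → 30. Pool exhausted.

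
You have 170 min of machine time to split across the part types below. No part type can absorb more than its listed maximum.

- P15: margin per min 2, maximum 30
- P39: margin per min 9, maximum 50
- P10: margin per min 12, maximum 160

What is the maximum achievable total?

Rank by margin per min: P10 12 > P39 9 > P15 2.
P10: +160 to 160 (cap) ; 10 left.
Only 10 left; P39 takes them to reach 10.
Total = 9×10 + 12×160 = 2010.

2010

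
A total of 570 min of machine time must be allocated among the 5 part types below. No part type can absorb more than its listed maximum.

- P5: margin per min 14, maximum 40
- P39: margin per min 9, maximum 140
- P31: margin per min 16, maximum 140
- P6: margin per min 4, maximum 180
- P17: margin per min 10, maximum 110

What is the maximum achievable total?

Highest margin per min first: P31 16 > P5 14 > P17 10 > P39 9 > P6 4.
P31: +140 to 140 (cap) — 430 left.
Give P5 40 to hit its cap of 40 — 390 left.
P17 takes 110 to reach its cap of 110 — 280 left.
P39: +140 to 140 (cap) — 140 left.
P6: +140 (room for 180) → 140. Pool exhausted.
Total = 14×40 + 9×140 + 16×140 + 4×140 + 10×110 = 5720.

5720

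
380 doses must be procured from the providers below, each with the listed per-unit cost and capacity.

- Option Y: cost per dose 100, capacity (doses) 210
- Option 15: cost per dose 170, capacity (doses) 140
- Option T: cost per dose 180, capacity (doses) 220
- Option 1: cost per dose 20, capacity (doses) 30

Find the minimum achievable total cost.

Fill from the cheapest provider first.
Option 1 (20): use full 30 — 350 doses to go.
Option Y at 100: take all 210 doses — 140 still needed.
Take 140 from Option 15 at 170 — need 0 more.
Option T: unused.
Cost = 30×20 + 210×100 + 140×170 = 45400.

45400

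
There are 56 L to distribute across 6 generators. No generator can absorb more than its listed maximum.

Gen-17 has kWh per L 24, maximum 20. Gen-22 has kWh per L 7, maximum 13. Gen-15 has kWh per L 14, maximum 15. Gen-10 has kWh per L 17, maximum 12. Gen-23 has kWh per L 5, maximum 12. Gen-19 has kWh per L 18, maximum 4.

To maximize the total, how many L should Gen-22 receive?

Order the generators by kWh per L: Gen-17 24 > Gen-19 18 > Gen-10 17 > Gen-15 14 > Gen-22 7 > Gen-23 5.
Give Gen-17 20 to hit its cap of 20 ; 36 left.
Gen-19 takes 4 to reach its cap of 4 ; 32 left.
Gen-10 takes 12 to reach its cap of 12 ; 20 left.
Gen-15 takes 15 to reach its cap of 15 ; 5 left.
Gen-22: +5 (room for 13) → 5. Pool exhausted.

5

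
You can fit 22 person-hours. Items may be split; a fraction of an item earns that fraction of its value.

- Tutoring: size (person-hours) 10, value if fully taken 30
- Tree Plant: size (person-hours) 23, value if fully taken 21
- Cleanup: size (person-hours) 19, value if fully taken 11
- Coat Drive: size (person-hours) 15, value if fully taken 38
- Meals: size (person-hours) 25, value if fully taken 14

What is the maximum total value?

60.4

Sort by value density: Tutoring 30/10≈3, Coat Drive 38/15≈2.53, Tree Plant 21/23≈0.913, Cleanup 11/19≈0.579, Meals 14/25≈0.56.
All 10 person-hours of Tutoring fit (value 30) ; 12 remain.
12 person-hours left: a 12/15 share of Coat Drive gives 38×12/15 = 30.4.
Total value = 60.4.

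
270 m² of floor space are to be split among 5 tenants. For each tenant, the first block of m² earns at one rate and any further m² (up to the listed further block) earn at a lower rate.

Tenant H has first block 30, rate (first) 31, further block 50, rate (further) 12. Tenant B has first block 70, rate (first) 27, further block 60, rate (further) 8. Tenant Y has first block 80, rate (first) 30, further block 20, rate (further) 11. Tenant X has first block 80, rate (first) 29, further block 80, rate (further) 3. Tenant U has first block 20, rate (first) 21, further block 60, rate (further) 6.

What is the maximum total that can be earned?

Order all 10 blocks by rate: Tenant H/first 31 > Tenant Y/first 30 > Tenant X/first 29 > Tenant B/first 27 > Tenant U/first 21 > Tenant H/second 12 > Tenant Y/second 11 > Tenant B/second 8 > Tenant U/second 6 > Tenant X/second 3.
Tenant H first at 31: fill all 30 — 240 left.
Tenant Y first at 30: fill all 80 — 160 left.
Tenant X first at 29: fill all 80 — 80 left.
Fill Tenant B first block (70 at 27) — 10 left.
Tenant U/first: +10 of 20 at 21; pool empty.
Total = 31×30 + 30×80 + 29×80 + 27×70 + 21×10 = 7750.

7750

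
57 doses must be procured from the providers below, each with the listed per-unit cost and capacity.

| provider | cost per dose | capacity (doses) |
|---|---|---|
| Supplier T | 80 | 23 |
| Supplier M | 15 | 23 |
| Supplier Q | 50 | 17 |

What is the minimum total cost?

Use providers in increasing cost order.
Supplier M (15): use full 23 ; 34 doses to go.
Supplier Q at 50: take all 17 doses ; 17 still needed.
Take 17 from Supplier T at 80 to finish.
Cost = 23×15 + 17×50 + 17×80 = 2555.

2555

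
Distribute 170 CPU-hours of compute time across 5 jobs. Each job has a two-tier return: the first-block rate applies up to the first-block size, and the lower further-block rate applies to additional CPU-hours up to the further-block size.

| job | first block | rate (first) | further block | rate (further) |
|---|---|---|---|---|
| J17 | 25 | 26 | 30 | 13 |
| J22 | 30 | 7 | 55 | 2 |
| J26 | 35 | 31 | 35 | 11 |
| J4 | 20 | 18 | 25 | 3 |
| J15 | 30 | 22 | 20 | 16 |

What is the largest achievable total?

Treat each block as its own option and order by rate: J26/first 31 > J17/first 26 > J15/first 22 > J4/first 18 > J15/second 16 > J17/second 13 > J26/second 11 > J22/first 7 > J4/second 3 > J22/second 2.
Fill J26 first block (35 at 31) → 135 left.
J17/first (26): +25 → 110 left.
Fill J15 first block (30 at 22) → 80 left.
J4 first at 18: fill all 20 → 60 left.
Fill J15 second block (20 at 16) → 40 left.
J17 second at 13: fill all 30 → 10 left.
J26 second at 11: only 10 left, fill 10.
Total = 31×35 + 26×25 + 22×30 + 18×20 + 16×20 + 13×30 + 11×10 = 3575.

3575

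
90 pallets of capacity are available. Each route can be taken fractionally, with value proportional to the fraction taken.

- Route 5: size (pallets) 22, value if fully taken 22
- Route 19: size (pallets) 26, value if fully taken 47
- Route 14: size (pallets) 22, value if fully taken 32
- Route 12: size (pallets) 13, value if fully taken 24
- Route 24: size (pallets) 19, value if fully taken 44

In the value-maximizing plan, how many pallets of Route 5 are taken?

10

Best value per unit of size first: Route 24 44/19≈2.32, Route 12 24/13≈1.85, Route 19 47/26≈1.81, Route 14 32/22≈1.45, Route 5 22/22≈1.
Take all of Route 24 (19 pallets, value 44) — 71 pallets left.
Take all of Route 12 (13 pallets, value 24) — 58 pallets left.
All 26 pallets of Route 19 fit (value 47) — 32 remain.
Route 14: take in full, 22 pallets for value 32 — 10 left.
Fill the last 10 pallets with part of Route 5: 10/22 of it earns 10.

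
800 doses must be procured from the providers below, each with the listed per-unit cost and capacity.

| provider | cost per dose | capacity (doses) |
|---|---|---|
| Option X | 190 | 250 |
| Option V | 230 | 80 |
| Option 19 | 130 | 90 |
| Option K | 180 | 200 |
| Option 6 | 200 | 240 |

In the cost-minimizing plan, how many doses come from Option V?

20

Use providers in increasing cost order.
Option 19 at 130: take all 90 doses — 710 still needed.
Take 200 from Option K at 180 — need 510 more.
Option X at 190: take all 250 doses — 260 still needed.
Option 6 (200): use full 240 — 20 doses to go.
Take 20 from Option V at 230 to finish.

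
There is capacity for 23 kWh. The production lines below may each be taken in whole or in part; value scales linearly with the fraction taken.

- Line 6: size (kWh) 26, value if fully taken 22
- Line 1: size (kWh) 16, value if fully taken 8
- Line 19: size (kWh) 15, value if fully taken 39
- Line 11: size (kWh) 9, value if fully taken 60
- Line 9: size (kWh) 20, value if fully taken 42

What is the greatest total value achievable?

96.4

Sort by value density: Line 11 60/9≈6.67, Line 19 39/15≈2.6, Line 9 42/20≈2.1, Line 6 22/26≈0.846, Line 1 8/16≈0.5.
Line 11: take in full, 9 kWh for value 60 — 14 left.
14 kWh left: a 14/15 share of Line 19 gives 39×14/15 = 36.4.
Total value = 96.4.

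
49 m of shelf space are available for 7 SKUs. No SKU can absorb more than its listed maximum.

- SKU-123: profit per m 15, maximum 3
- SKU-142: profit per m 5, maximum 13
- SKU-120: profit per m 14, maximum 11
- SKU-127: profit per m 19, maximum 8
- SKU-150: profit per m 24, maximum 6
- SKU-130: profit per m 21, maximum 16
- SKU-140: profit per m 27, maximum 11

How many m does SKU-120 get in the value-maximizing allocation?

5

Rank by profit per m: SKU-140 27 > SKU-150 24 > SKU-130 21 > SKU-127 19 > SKU-123 15 > SKU-120 14 > SKU-142 5.
SKU-140 takes 11 to reach its cap of 11 ; 38 left.
Give SKU-150 6 to hit its cap of 6 ; 32 left.
Give SKU-130 16 to hit its cap of 16 ; 16 left.
Give SKU-127 8 to hit its cap of 8 ; 8 left.
SKU-123 takes 3 to reach its cap of 3 ; 5 left.
SKU-120 has room for 11 but only 5 remain, so it gets 5.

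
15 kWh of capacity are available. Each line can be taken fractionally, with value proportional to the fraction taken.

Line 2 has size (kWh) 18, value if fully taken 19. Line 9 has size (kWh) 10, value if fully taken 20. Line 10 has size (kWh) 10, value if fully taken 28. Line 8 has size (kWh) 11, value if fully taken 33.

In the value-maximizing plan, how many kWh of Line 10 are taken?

Rank by value-to-size ratio: Line 8 33/11≈3, Line 10 28/10≈2.8, Line 9 20/10≈2, Line 2 19/18≈1.06.
All 11 kWh of Line 8 fit (value 33) — 4 remain.
4 kWh left: a 4/10 share of Line 10 gives 28×4/10 = 11.2.

4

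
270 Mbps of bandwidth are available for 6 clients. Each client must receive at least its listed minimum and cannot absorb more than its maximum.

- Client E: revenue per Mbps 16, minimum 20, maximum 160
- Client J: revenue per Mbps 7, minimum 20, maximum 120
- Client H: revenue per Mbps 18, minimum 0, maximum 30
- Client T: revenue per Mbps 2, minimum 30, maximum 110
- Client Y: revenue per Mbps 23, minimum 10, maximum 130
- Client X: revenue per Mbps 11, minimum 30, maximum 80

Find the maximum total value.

Meeting every minimum uses 20+20+0+30+10+30 = 110 Mbps, leaving 160.
Order the clients by revenue per Mbps: Client Y 23 > Client H 18 > Client E 16 > Client X 11 > Client J 7 > Client T 2.
Client Y: +120 to 130 (cap) → 40 left.
Give Client H 30 more to hit its cap of 30 → 10 left.
Only 10 left; Client E takes them to reach 30.
Total = 16×30 + 7×20 + 18×30 + 2×30 + 23×130 + 11×30 = 4540.

4540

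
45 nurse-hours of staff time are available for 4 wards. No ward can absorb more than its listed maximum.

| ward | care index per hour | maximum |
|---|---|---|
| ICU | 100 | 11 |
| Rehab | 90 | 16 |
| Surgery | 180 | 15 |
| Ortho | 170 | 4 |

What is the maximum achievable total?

5830

Rank by care index per hour: Surgery 180 > Ortho 170 > ICU 100 > Rehab 90.
Surgery takes 15 to reach its cap of 15 — 30 left.
Ortho takes 4 to reach its cap of 4 — 26 left.
ICU: +11 to 11 (cap) — 15 left.
Only 15 left; Rehab takes them to reach 15.
Total = 100×11 + 90×15 + 180×15 + 170×4 = 5830.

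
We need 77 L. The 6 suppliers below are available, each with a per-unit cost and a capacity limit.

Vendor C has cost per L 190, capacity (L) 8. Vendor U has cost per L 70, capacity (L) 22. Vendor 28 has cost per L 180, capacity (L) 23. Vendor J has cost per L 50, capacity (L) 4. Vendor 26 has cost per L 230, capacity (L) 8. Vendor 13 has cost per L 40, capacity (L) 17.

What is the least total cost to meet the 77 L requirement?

8770

Fill from the cheapest supplier first.
Vendor 13 at 40: take all 17 L → 60 still needed.
Take 4 from Vendor J at 50 → need 56 more.
Vendor U (70): use full 22 → 34 L to go.
Take 23 from Vendor 28 at 180 → need 11 more.
Vendor C (190): use full 8 → 3 L to go.
Take 3 from Vendor 26 at 230 to finish.
Cost = 17×40 + 4×50 + 22×70 + 23×180 + 8×190 + 3×230 = 8770.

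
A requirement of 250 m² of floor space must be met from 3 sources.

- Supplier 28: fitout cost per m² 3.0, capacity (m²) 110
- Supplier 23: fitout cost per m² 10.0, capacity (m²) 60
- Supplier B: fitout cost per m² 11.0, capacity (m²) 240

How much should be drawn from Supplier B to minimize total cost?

80

Use sources in increasing cost order.
Supplier 28 at 3.0: take all 110 m² — 140 still needed.
Take 60 from Supplier 23 at 10.0 — need 80 more.
Supplier B (11.0): take the remaining 80 — done.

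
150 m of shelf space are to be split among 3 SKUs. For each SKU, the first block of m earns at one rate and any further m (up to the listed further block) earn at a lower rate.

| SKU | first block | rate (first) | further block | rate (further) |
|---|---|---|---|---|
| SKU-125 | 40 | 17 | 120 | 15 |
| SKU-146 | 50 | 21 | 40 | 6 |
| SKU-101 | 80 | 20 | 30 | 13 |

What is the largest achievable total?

2990

Rank every tier by rate: SKU-146/first 21 > SKU-101/first 20 > SKU-125/first 17 > SKU-125/second 15 > SKU-101/second 13 > SKU-146/second 6.
SKU-146/first (21): +50 ; 100 left.
SKU-101 first at 20: fill all 80 ; 20 left.
20 remain; put them into SKU-125 first at 17.
Total = 21×50 + 20×80 + 17×20 = 2990.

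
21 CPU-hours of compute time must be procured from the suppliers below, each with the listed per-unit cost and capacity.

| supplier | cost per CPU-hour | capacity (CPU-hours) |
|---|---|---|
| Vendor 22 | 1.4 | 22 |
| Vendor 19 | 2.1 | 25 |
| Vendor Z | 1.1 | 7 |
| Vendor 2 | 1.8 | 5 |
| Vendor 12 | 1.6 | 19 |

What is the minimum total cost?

27.3

Fill from the cheapest supplier first.
Vendor Z (1.1): use full 7 ; 14 CPU-hours to go.
Vendor 22 (1.4): take the remaining 14 ; done.
Vendor 12, Vendor 2, Vendor 19: unused.
Cost = 7×1.1 + 14×1.4 = 27.3.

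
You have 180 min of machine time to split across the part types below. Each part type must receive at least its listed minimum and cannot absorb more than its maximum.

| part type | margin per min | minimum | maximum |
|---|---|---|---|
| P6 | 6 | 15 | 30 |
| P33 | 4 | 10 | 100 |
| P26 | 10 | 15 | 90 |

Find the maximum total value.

Meeting every minimum uses 15+10+15 = 40 min, leaving 140.
Rank by margin per min: P26 10 > P6 6 > P33 4.
Give P26 75 more to hit its cap of 90 ; 65 left.
P6 takes 15 more to reach its cap of 30 ; 50 left.
P33: +50 (room for 90) → 60. Pool exhausted.
Total = 6×30 + 4×60 + 10×90 = 1320.

1320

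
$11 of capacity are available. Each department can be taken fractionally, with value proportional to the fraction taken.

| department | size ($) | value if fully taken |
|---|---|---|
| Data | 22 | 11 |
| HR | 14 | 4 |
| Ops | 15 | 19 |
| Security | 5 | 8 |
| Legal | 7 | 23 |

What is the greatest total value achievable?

Best value per unit of size first: Legal 23/7≈3.29, Security 8/5≈1.6, Ops 19/15≈1.27, Data 11/22≈0.5, HR 4/14≈0.286.
Legal: take in full, 7 $ for value 23 → 4 left.
Only 4 $ remain; take 4/5 of Security for value 8×4/5 = 6.4.
Total value = 29.4.

29.4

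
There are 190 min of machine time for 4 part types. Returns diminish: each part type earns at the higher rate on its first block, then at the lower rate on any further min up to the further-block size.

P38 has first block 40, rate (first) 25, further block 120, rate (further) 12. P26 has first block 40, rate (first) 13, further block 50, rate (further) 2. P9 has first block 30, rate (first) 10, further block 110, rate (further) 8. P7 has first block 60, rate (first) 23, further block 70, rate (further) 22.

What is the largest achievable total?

Treat each block as its own option and order by rate: P38/tier1 25 > P7/tier1 23 > P7/tier2 22 > P26/tier1 13 > P38/tier2 12 > P9/tier1 10 > P9/tier2 8 > P26/tier2 2.
Fill P38 tier1 block (40 at 25) → 150 left.
P7/tier1 (23): +60 → 90 left.
Fill P7 tier2 block (70 at 22) → 20 left.
P26 tier1 at 13: only 20 left, fill 20.
Total = 25×40 + 23×60 + 22×70 + 13×20 = 4180.

4180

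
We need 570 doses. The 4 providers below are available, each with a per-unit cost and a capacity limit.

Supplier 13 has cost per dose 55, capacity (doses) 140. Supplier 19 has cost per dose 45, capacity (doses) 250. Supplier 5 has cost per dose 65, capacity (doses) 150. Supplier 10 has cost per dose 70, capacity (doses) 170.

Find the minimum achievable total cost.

30800

Fill from the cheapest provider first.
Supplier 19 at 45: take all 250 doses → 320 still needed.
Supplier 13 at 55: take all 140 doses → 180 still needed.
Supplier 5 (65): use full 150 → 30 doses to go.
Supplier 10 at 70: take 30 of its 170 → requirement met.
Cost = 250×45 + 140×55 + 150×65 + 30×70 = 30800.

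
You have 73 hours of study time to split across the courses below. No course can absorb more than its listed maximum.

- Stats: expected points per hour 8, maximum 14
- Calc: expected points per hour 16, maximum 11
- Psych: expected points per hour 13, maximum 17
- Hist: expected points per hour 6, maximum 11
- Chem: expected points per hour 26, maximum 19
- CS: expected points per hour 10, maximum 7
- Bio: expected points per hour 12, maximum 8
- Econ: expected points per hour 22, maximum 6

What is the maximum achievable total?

1229

Order the courses by expected points per hour: Chem 26 > Econ 22 > Calc 16 > Psych 13 > Bio 12 > CS 10 > Stats 8 > Hist 6.
Chem takes 19 to reach its cap of 19 ; 54 left.
Econ: +6 to 6 (cap) ; 48 left.
Give Calc 11 to hit its cap of 11 ; 37 left.
Psych: +17 to 17 (cap) ; 20 left.
Bio: +8 to 8 (cap) ; 12 left.
Give CS 7 to hit its cap of 7 ; 5 left.
Stats: +5 (room for 14) → 5. Pool exhausted.
Total = 8×5 + 16×11 + 13×17 + 26×19 + 10×7 + 12×8 + 22×6 = 1229.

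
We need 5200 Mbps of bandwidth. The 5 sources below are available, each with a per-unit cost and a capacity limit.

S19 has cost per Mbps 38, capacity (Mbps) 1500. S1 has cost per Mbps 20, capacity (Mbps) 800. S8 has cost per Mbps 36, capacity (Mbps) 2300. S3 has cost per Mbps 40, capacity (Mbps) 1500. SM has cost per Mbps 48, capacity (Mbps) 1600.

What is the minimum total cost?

179800

Cheapest first:
S1 at 20: take all 800 Mbps ; 4400 still needed.
Take 2300 from S8 at 36 ; need 2100 more.
S19 (38): use full 1500 ; 600 Mbps to go.
S3 (40): take the remaining 600 ; done.
SM: unused.
Cost = 800×20 + 2300×36 + 1500×38 + 600×40 = 179800.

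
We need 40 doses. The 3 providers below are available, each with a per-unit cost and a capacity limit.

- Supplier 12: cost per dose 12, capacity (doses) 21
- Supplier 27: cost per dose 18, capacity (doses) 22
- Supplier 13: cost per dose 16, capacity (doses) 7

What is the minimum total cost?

580

Cheapest first:
Supplier 12 (12): use full 21 — 19 doses to go.
Supplier 13 (16): use full 7 — 12 doses to go.
Take 12 from Supplier 27 at 18 to finish.
Cost = 21×12 + 7×16 + 12×18 = 580.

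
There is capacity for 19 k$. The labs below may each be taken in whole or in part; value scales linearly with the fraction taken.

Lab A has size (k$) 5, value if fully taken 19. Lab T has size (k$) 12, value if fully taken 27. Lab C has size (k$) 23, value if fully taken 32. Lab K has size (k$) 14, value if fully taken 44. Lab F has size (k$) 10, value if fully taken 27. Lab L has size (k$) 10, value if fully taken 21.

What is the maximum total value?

63

Sort by value density: Lab A 19/5≈3.8, Lab K 44/14≈3.14, Lab F 27/10≈2.7, Lab T 27/12≈2.25, Lab L 21/10≈2.1, Lab C 32/23≈1.39.
Take all of Lab A (5 k$, value 19) ; 14 k$ left.
Lab K: take in full, 14 k$ for value 44 ; 0 left.
Total value = 63.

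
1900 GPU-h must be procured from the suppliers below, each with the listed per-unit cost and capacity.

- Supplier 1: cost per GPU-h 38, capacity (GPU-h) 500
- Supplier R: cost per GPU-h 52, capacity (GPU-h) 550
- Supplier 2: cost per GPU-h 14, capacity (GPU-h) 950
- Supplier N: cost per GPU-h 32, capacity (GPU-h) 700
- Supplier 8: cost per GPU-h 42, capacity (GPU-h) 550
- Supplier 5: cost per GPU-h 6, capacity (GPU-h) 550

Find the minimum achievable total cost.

Cheapest first:
Supplier 5 (6): use full 550 — 1350 GPU-h to go.
Take 950 from Supplier 2 at 14 — need 400 more.
Supplier N at 32: take 400 of its 700 — requirement met.
Supplier 1, Supplier 8, Supplier R: unused.
Cost = 550×6 + 950×14 + 400×32 = 29400.

29400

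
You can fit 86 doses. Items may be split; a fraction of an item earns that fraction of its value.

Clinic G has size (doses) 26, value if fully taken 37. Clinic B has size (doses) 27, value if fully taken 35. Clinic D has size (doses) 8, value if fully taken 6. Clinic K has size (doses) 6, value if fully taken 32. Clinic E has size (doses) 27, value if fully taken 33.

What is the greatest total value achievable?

137

Best value per unit of size first: Clinic K 32/6≈5.33, Clinic G 37/26≈1.42, Clinic B 35/27≈1.3, Clinic E 33/27≈1.22, Clinic D 6/8≈0.75.
Clinic K: take in full, 6 doses for value 32 → 80 left.
Take all of Clinic G (26 doses, value 37) → 54 doses left.
Take all of Clinic B (27 doses, value 35) → 27 doses left.
Take all of Clinic E (27 doses, value 33) → 0 doses left.
Total value = 137.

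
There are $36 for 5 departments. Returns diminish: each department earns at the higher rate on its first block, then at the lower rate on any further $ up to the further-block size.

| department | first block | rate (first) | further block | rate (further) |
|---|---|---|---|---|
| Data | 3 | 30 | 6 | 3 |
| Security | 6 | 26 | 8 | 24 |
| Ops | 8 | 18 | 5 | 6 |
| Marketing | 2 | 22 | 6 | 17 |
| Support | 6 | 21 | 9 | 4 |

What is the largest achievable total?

Treat each block as its own option and order by rate: Data/first 30 > Security/first 26 > Security/second 24 > Marketing/first 22 > Support/first 21 > Ops/first 18 > Marketing/second 17 > Ops/second 6 > Support/second 4 > Data/second 3.
Data/first (30): +3 ; 33 left.
Fill Security first block (6 at 26) ; 27 left.
Security second at 24: fill all 8 ; 19 left.
Fill Marketing first block (2 at 22) ; 17 left.
Support/first (21): +6 ; 11 left.
Ops first at 18: fill all 8 ; 3 left.
Marketing second at 17: only 3 left, fill 3.
Total = 30×3 + 26×6 + 24×8 + 22×2 + 21×6 + 18×8 + 17×3 = 803.

803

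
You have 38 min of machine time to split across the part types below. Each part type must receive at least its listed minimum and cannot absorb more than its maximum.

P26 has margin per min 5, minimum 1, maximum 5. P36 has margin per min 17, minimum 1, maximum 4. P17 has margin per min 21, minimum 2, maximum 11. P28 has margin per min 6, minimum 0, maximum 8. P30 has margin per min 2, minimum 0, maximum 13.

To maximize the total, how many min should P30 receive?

10

Meeting every minimum uses 1+1+2+0+0 = 4 min, leaving 34.
Rank by margin per min: P17 21 > P36 17 > P28 6 > P26 5 > P30 2.
P17 takes 9 more to reach its cap of 11 ; 25 left.
P36 takes 3 more to reach its cap of 4 ; 22 left.
P28 takes 8 more to reach its cap of 8 ; 14 left.
Give P26 4 more to hit its cap of 5 ; 10 left.
P30: +10 (room for 13) → 10. Pool exhausted.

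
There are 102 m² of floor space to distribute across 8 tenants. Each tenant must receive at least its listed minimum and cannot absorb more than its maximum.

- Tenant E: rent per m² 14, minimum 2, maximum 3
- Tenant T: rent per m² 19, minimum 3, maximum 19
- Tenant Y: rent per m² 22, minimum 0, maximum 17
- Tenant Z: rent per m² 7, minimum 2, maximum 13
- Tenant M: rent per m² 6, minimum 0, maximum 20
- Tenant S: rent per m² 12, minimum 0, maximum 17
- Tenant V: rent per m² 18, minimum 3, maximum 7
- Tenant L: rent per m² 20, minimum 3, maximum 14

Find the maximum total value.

Meeting every minimum uses 2+3+0+2+0+0+3+3 = 13 m², leaving 89.
Highest rent per m² first: Tenant Y 22 > Tenant L 20 > Tenant T 19 > Tenant V 18 > Tenant E 14 > Tenant S 12 > Tenant Z 7 > Tenant M 6.
Give Tenant Y 17 more to hit its cap of 17 — 72 left.
Tenant L: +11 to 14 (cap) — 61 left.
Give Tenant T 16 more to hit its cap of 19 — 45 left.
Tenant V takes 4 more to reach its cap of 7 — 41 left.
Tenant E: +1 to 3 (cap) — 40 left.
Tenant S takes 17 more to reach its cap of 17 — 23 left.
Give Tenant Z 11 more to hit its cap of 13 — 12 left.
Tenant M has room for 20 more but only 12 remain, so it gets 12.
Total = 14×3 + 19×19 + 22×17 + 7×13 + 6×12 + 12×17 + 18×7 + 20×14 = 1550.

1550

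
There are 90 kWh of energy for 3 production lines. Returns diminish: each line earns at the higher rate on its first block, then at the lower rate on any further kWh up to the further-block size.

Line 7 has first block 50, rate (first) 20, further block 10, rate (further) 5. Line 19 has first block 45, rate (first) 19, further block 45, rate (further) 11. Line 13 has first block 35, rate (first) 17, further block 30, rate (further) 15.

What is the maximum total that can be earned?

Treat each block as its own option and order by rate: Line 7/first 20 > Line 19/first 19 > Line 13/first 17 > Line 13/second 15 > Line 19/second 11 > Line 7/second 5.
Fill Line 7 first block (50 at 20) — 40 left.
40 remain; put them into Line 19 first at 19.
Total = 20×50 + 19×40 = 1760.

1760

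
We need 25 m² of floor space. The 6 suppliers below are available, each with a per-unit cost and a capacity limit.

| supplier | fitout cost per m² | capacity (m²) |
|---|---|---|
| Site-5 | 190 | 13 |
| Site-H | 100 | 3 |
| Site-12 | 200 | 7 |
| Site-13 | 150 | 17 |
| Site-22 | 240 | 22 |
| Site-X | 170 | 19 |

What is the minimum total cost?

Use suppliers in increasing cost order.
Site-H (100): use full 3 — 22 m² to go.
Site-13 (150): use full 17 — 5 m² to go.
Take 5 from Site-X at 170 to finish.
Site-5, Site-12, Site-22: unused.
Cost = 3×100 + 17×150 + 5×170 = 3700.

3700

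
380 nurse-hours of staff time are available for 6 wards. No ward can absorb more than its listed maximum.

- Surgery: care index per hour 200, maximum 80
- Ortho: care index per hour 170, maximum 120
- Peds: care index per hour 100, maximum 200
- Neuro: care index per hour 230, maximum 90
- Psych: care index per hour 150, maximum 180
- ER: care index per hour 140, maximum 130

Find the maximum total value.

Highest care index per hour first: Neuro 230 > Surgery 200 > Ortho 170 > Psych 150 > ER 140 > Peds 100.
Neuro: +90 to 90 (cap) ; 290 left.
Surgery: +80 to 80 (cap) ; 210 left.
Ortho: +120 to 120 (cap) ; 90 left.
Psych has room for 180 but only 90 remain, so it gets 90.
Total = 200×80 + 170×120 + 230×90 + 150×90 = 70600.

70600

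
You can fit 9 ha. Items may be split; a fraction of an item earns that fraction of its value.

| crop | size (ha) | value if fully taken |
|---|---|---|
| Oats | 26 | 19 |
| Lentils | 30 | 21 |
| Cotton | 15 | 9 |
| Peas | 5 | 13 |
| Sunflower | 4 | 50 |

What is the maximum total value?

63

Sort by value density: Sunflower 50/4≈12.5, Peas 13/5≈2.6, Oats 19/26≈0.731, Lentils 21/30≈0.7, Cotton 9/15≈0.6.
Take all of Sunflower (4 ha, value 50) ; 5 ha left.
Take all of Peas (5 ha, value 13) ; 0 ha left.
Total value = 63.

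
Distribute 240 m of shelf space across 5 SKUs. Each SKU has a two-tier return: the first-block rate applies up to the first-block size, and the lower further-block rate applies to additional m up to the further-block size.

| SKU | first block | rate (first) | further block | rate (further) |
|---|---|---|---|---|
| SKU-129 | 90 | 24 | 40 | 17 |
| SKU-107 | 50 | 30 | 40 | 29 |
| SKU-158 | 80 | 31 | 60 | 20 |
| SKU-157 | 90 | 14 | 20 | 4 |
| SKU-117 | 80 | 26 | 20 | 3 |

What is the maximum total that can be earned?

Order all 10 blocks by rate: SKU-158/tier1 31 > SKU-107/tier1 30 > SKU-107/tier2 29 > SKU-117/tier1 26 > SKU-129/tier1 24 > SKU-158/tier2 20 > SKU-129/tier2 17 > SKU-157/tier1 14 > SKU-157/tier2 4 > SKU-117/tier2 3.
SKU-158/tier1 (31): +80 — 160 left.
SKU-107 tier1 at 30: fill all 50 — 110 left.
SKU-107/tier2 (29): +40 — 70 left.
70 remain; put them into SKU-117 tier1 at 26.
Total = 31×80 + 30×50 + 29×40 + 26×70 = 6960.

6960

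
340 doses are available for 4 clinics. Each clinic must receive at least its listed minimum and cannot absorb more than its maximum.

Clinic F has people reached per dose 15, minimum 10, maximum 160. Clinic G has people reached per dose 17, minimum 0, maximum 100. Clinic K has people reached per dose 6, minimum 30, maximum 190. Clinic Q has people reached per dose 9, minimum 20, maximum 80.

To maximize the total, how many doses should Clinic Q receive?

50

Meeting every minimum uses 10+0+30+20 = 60 doses, leaving 280.
Order the clinics by people reached per dose: Clinic G 17 > Clinic F 15 > Clinic Q 9 > Clinic K 6.
Clinic G takes 100 more to reach its cap of 100 → 180 left.
Clinic F: +150 to 160 (cap) → 30 left.
Clinic Q: +30 (room for 60) → 50. Pool exhausted.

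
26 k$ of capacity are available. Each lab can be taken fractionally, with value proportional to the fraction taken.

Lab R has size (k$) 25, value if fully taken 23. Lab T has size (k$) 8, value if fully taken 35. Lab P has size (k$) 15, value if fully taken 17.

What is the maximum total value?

54.76

Rank by value-to-size ratio: Lab T 35/8≈4.38, Lab P 17/15≈1.13, Lab R 23/25≈0.92.
Take all of Lab T (8 k$, value 35) ; 18 k$ left.
Lab P: take in full, 15 k$ for value 17 ; 3 left.
Fill the last 3 k$ with part of Lab R: 3/25 of it earns 2.76.
Total value = 54.76.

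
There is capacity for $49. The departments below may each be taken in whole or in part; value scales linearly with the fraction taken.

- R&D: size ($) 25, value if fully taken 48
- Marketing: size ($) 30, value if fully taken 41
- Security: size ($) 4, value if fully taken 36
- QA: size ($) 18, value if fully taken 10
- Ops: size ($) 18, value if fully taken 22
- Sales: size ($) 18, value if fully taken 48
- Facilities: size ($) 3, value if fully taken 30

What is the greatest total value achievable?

160.08

Sort by value density: Facilities 30/3≈10, Security 36/4≈9, Sales 48/18≈2.67, R&D 48/25≈1.92, Marketing 41/30≈1.37, Ops 22/18≈1.22, QA 10/18≈0.556.
Take all of Facilities (3 $, value 30) → 46 $ left.
Security: take in full, 4 $ for value 36 → 42 left.
Sales: take in full, 18 $ for value 48 → 24 left.
Only 24 $ remain; take 24/25 of R&D for value 48×24/25 = 46.08.
Total value = 160.08.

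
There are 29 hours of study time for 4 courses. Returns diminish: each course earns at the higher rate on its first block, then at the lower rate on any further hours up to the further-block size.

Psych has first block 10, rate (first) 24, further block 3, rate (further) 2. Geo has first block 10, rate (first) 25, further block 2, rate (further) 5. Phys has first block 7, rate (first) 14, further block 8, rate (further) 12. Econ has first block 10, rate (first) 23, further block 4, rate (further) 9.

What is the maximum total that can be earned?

697

Order all 8 blocks by rate: Geo/T1 25 > Psych/T1 24 > Econ/T1 23 > Phys/T1 14 > Phys/T2 12 > Econ/T2 9 > Geo/T2 5 > Psych/T2 2.
Geo T1 at 25: fill all 10 → 19 left.
Psych/T1 (24): +10 → 9 left.
Econ/T1: +9 of 10 at 23; pool empty.
Total = 25×10 + 24×10 + 23×9 = 697.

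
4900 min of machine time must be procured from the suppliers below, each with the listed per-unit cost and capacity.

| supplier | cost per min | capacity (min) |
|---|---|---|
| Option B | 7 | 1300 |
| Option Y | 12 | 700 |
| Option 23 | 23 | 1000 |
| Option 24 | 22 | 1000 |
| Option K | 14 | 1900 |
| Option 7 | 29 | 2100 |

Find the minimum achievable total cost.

66100

Cheapest first:
Option B (7): use full 1300 → 3600 min to go.
Option Y at 12: take all 700 min → 2900 still needed.
Option K at 14: take all 1900 min → 1000 still needed.
Option 24 (22): use full 1000 → 0 min to go.
Option 23, Option 7: unused.
Cost = 1300×7 + 700×12 + 1900×14 + 1000×22 = 66100.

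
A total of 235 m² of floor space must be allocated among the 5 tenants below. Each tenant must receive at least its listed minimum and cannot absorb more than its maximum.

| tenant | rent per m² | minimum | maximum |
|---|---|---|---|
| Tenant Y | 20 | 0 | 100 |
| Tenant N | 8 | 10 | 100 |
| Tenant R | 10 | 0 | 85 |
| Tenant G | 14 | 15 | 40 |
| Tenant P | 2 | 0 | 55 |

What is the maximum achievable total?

3490

Meeting every minimum uses 0+10+0+15+0 = 25 m², leaving 210.
Order the tenants by rent per m²: Tenant Y 20 > Tenant G 14 > Tenant R 10 > Tenant N 8 > Tenant P 2.
Tenant Y: +100 to 100 (cap) ; 110 left.
Tenant G: +25 to 40 (cap) ; 85 left.
Tenant R takes 85 more to reach its cap of 85 ; 0 left.
Total = 20×100 + 8×10 + 10×85 + 14×40 = 3490.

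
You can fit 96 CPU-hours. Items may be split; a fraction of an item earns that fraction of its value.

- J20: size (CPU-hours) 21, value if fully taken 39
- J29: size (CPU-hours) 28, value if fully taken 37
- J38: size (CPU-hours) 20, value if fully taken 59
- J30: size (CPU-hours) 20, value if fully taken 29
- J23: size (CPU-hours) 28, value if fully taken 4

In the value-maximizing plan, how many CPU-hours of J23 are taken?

Best value per unit of size first: J38 59/20≈2.95, J20 39/21≈1.86, J30 29/20≈1.45, J29 37/28≈1.32, J23 4/28≈0.143.
J38: take in full, 20 CPU-hours for value 59 → 76 left.
J20: take in full, 21 CPU-hours for value 39 → 55 left.
J30: take in full, 20 CPU-hours for value 29 → 35 left.
Take all of J29 (28 CPU-hours, value 37) → 7 CPU-hours left.
Only 7 CPU-hours remain; take 7/28 of J23 for value 4×7/28 = 1.

7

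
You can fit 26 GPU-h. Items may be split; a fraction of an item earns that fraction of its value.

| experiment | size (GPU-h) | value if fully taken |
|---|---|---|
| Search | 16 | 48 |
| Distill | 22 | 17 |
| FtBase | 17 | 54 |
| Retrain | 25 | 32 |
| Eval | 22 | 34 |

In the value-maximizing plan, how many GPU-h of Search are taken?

Rank by value-to-size ratio: FtBase 54/17≈3.18, Search 48/16≈3, Eval 34/22≈1.55, Retrain 32/25≈1.28, Distill 17/22≈0.773.
All 17 GPU-h of FtBase fit (value 54) ; 9 remain.
Only 9 GPU-h remain; take 9/16 of Search for value 48×9/16 = 27.

9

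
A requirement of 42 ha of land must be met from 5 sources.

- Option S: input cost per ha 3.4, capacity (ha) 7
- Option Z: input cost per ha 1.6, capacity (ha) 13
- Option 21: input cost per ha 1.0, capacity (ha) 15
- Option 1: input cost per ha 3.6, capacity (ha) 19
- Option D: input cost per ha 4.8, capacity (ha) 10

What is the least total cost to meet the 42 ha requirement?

84.8

Use sources in increasing cost order.
Option 21 at 1.0: take all 15 ha — 27 still needed.
Take 13 from Option Z at 1.6 — need 14 more.
Option S (3.4): use full 7 — 7 ha to go.
Option 1 at 3.6: take 7 of its 19 — requirement met.
Option D: unused.
Cost = 15×1.0 + 13×1.6 + 7×3.4 + 7×3.6 = 84.8.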